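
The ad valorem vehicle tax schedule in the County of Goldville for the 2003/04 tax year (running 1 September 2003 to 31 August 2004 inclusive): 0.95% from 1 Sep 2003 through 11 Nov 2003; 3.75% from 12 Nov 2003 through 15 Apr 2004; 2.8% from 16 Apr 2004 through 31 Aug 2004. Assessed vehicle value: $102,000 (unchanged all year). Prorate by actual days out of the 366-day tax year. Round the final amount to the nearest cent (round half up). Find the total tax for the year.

$2,897.80

1 Sep – 11 Nov 2003: 72 days at 0.95% → $102,000 × 0.95% × 72/366 = $190.6230
12 Nov 2003 – 15 Apr 2004: 156 days at 3.75% → $102,000 × 3.75% × 156/366 = $1,630.3279
16 Apr – 31 Aug 2004: 138 days at 2.8% → $102,000 × 2.8% × 138/366 = $1,076.8525
Total = $2,897.8033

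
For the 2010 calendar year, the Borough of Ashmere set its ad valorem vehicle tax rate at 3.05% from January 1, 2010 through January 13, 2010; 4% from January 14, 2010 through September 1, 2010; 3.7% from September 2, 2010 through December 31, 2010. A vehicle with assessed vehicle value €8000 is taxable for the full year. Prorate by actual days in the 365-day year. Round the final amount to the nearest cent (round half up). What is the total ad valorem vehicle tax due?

€309.34

January 1 – January 13, 2010: 13 days at 3.05% → €8000 × 3.05% × 13/365 = €8.6904
January 14 – September 1, 2010: 231 days at 4% → €8000 × 4% × 231/365 = €202.5205
September 2 – December 31, 2010: 121 days at 3.7% → €8000 × 3.7% × 121/365 = €98.1260
Total = €309.3370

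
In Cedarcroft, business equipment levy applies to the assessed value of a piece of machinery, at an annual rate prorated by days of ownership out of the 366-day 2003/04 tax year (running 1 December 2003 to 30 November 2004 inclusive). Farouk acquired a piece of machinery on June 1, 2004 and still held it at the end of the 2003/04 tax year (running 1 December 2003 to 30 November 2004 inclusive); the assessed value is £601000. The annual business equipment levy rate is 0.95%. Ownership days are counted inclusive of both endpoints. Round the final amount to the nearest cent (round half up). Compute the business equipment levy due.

£2854.75

Days held (June 1 – November 30, 2004): 183 out of 366
Tax = £601000 × 0.95% × 183/366 = £2854.7500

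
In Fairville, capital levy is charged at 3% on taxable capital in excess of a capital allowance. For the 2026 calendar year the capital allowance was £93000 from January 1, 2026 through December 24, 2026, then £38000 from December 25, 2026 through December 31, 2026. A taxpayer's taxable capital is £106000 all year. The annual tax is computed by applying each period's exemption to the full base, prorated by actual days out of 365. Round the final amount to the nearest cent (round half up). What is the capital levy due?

£421.64

January 1 – December 24, 2026: 358 days, exemption £93000 → (£106000 − £93000) × 3% × 358/365 = £382.5205
December 25 – December 31, 2026: 7 days, exemption £38000 → (£106000 − £38000) × 3% × 7/365 = £39.1233
Total = £421.6438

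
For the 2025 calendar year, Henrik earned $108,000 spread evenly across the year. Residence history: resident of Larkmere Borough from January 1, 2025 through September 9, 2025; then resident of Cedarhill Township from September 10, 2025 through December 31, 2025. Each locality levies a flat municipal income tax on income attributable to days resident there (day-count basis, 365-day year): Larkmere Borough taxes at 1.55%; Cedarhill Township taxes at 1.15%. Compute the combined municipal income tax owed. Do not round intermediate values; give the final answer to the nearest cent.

Larkmere Borough, January 1 – September 9, 2025: 252 days → $108,000 × 1.55% × 252/365 = $1,155.7479
Cedarhill Township, September 10 – December 31, 2025: 113 days → $108,000 × 1.15% × 113/365 = $384.5096
Total = $1,540.2575

$1,540.26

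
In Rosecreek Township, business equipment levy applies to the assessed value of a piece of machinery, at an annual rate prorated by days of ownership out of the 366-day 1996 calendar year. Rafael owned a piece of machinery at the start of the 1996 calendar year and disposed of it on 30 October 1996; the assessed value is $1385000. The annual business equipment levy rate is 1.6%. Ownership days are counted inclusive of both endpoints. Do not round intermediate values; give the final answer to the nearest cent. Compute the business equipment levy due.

Days held (1 January – 30 October 1996): 304 out of 366
Tax = $1385000 × 1.6% × 304/366 = $18406.1202

$18406.12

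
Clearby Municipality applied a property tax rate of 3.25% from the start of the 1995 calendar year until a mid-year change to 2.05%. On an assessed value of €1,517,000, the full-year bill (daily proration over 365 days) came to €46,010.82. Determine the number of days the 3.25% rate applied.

299 days

Let d = days at the first rate; then 365 − d days at the second rate.
€1,517,000 × [3.25%·d + 2.05%·(365−d)] / 365 = €46,010.82
Solving gives d = 299, so the new rate took effect on October 27, 1995.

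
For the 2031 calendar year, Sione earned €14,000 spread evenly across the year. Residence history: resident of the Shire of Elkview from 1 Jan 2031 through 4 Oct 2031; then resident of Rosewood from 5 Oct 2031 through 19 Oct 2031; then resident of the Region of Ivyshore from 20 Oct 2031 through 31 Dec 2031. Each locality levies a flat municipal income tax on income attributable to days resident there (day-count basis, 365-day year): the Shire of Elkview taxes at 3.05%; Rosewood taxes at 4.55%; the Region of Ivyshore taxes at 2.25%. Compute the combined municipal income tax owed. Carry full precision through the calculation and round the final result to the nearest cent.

€413.23

The Shire of Elkview, 1 Jan – 4 Oct 2031: 277 days → €14,000 × 3.05% × 277/365 = €324.0521
Rosewood, 5 Oct – 19 Oct 2031: 15 days → €14,000 × 4.55% × 15/365 = €26.1781
The Region of Ivyshore, 20 Oct – 31 Dec 2031: 73 days → €14,000 × 2.25% × 73/365 = €63.0000
Total = €413.2301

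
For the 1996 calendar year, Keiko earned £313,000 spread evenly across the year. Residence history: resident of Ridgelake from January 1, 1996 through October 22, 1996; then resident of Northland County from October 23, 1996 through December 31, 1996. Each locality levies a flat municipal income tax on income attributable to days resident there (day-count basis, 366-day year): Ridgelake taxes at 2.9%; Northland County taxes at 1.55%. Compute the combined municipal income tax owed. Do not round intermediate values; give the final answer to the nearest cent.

£8,268.84

Ridgelake, January 1 – October 22, 1996: 296 days → £313,000 × 2.9% × 296/366 = £7,340.9617
Northland County, October 23 – December 31, 1996: 70 days → £313,000 × 1.55% × 70/366 = £927.8825
Total = £8,268.8443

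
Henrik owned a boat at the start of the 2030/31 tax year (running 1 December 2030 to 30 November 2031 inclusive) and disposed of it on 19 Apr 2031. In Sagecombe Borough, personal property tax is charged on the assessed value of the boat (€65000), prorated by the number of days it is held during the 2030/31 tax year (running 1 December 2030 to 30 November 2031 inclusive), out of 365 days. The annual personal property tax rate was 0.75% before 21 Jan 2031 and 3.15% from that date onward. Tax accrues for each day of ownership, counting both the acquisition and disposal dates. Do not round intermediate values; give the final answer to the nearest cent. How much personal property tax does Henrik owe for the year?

1 Dec 2030 – 20 Jan 2031: 51 days at 0.75% → €65000 × 0.75% × 51/365 = €68.1164
21 Jan – 19 Apr 2031: 89 days at 3.15% → €65000 × 3.15% × 89/365 = €499.2534
Total = €567.3699

€567.37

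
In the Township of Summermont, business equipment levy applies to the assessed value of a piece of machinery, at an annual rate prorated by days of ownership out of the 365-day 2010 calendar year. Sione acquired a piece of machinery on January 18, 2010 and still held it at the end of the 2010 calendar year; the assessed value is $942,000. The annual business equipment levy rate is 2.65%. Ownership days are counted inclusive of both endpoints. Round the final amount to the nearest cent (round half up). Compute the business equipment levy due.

Days held (January 18 – December 31, 2010): 348 out of 365
Tax = $942,000 × 2.65% × 348/365 = $23,800.3397

$23,800.34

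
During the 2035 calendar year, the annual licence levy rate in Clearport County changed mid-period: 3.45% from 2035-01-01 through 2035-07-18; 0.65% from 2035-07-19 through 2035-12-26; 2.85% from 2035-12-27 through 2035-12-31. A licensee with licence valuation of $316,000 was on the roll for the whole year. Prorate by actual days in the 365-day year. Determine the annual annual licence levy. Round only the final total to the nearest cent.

2035-01-01 to 2035-07-18: 199 days at 3.45% → $316,000 × 3.45% × 199/365 = $5,943.8301
2035-07-19 to 2035-12-26: 161 days at 0.65% → $316,000 × 0.65% × 161/365 = $906.0110
2035-12-27 to 2035-12-31: 5 days at 2.85% → $316,000 × 2.85% × 5/365 = $123.3699
Total = $6,973.2110

$6,973.21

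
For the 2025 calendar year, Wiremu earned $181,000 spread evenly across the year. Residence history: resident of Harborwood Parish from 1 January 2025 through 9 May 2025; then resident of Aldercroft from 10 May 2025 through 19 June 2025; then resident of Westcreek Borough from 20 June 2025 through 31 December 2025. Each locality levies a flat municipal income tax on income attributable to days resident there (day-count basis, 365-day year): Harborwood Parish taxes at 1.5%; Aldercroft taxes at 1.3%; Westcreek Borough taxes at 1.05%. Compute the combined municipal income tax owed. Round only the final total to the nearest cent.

Harborwood Parish, 1 January – 9 May 2025: 129 days → $181,000 × 1.5% × 129/365 = $959.5479
Aldercroft, 10 May – 19 June 2025: 41 days → $181,000 × 1.3% × 41/365 = $264.3096
Westcreek Borough, 20 June – 31 December 2025: 195 days → $181,000 × 1.05% × 195/365 = $1,015.3356
Total = $2,239.1932

$2,239.19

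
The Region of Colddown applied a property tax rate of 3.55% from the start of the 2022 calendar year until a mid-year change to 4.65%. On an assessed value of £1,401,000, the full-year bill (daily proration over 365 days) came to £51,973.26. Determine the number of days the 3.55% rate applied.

Let d = days at the first rate; then 365 − d days at the second rate.
£1,401,000 × [3.55%·d + 4.65%·(365−d)] / 365 = £51,973.26
Solving gives d = 312, so the new rate took effect on November 9, 2022.

312 days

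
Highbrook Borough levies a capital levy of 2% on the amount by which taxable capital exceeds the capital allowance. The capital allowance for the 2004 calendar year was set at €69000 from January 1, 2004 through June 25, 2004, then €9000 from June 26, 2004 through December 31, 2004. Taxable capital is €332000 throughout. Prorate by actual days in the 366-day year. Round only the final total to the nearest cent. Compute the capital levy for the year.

€5879.67

January 1 – June 25, 2004: 177 days, exemption €69000 → (€332000 − €69000) × 2% × 177/366 = €2543.7705
June 26 – December 31, 2004: 189 days, exemption €9000 → (€332000 − €9000) × 2% × 189/366 = €3335.9016
Total = €5879.6721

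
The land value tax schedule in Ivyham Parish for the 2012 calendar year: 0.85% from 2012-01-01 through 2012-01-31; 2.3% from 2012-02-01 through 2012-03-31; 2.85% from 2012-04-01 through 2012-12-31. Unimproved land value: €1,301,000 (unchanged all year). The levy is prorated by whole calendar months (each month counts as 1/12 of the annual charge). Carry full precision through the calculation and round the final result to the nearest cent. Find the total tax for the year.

€33,717.58

2012-01-01 to 2012-01-31: 1 month at 0.85% → €1,301,000 × 0.85% × 1/12 = €921.5417
2012-02-01 to 2012-03-31: 2 months at 2.3% → €1,301,000 × 2.3% × 2/12 = €4,987.1667
2012-04-01 to 2012-12-31: 9 months at 2.85% → €1,301,000 × 2.85% × 9/12 = €27,808.8750
Total = €33,717.5833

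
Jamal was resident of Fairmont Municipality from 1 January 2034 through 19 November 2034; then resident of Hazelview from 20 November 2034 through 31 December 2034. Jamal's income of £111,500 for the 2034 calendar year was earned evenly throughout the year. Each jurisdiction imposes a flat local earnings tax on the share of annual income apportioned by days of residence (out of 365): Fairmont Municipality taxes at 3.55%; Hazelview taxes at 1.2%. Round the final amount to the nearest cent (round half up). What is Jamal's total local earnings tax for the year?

£3,656.74

Fairmont Municipality, 1 January – 19 November 2034: 323 days → £111,500 × 3.55% × 323/365 = £3,502.7801
Hazelview, 20 November – 31 December 2034: 42 days → £111,500 × 1.2% × 42/365 = £153.9616
Total = £3,656.7418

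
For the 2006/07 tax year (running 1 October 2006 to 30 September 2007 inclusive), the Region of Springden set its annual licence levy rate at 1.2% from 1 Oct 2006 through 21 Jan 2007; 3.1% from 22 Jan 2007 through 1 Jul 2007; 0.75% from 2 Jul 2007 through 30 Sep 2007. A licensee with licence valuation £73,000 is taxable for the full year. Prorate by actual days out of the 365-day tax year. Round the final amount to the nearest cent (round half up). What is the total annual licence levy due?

1 Oct 2006 – 21 Jan 2007: 113 days at 1.2% → £73,000 × 1.2% × 113/365 = £271.2000
22 Jan – 1 Jul 2007: 161 days at 3.1% → £73,000 × 3.1% × 161/365 = £998.2000
2 Jul – 30 Sep 2007: 91 days at 0.75% → £73,000 × 0.75% × 91/365 = £136.5000
Total = £1,405.9000

£1,405.90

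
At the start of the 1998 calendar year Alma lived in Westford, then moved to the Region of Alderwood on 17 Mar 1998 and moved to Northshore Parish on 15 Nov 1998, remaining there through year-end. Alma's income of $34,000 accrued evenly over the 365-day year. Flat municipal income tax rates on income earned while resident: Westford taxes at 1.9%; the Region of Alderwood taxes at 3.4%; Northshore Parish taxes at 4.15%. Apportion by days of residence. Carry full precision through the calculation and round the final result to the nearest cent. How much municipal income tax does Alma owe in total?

$1,084.04

Westford, 1 Jan – 16 Mar 1998: 75 days → $34,000 × 1.9% × 75/365 = $132.7397
The Region of Alderwood, 17 Mar – 14 Nov 1998: 243 days → $34,000 × 3.4% × 243/365 = $769.6110
Northshore Parish, 15 Nov – 31 Dec 1998: 47 days → $34,000 × 4.15% × 47/365 = $181.6904
Total = $1,084.0411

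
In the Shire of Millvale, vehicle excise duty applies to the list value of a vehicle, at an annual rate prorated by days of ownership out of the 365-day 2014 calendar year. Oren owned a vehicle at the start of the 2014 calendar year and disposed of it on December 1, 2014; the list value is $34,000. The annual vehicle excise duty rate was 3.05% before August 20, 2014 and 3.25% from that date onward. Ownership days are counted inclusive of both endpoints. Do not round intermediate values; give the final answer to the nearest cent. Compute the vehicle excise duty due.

$971.14

January 1 – August 19, 2014: 231 days at 3.05% → $34,000 × 3.05% × 231/365 = $656.2932
August 20 – December 1, 2014: 104 days at 3.25% → $34,000 × 3.25% × 104/365 = $314.8493
Total = $971.1425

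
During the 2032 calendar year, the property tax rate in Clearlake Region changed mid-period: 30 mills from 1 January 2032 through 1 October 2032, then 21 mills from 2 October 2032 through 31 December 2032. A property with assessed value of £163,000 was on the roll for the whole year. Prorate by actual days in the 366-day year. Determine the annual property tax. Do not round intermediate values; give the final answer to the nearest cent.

1 January – 1 October 2032: 275 days at 30 mills → £163,000 × 3% × 275/366 = £3,674.1803
2 October – 31 December 2032: 91 days at 21 mills → £163,000 × 2.1% × 91/366 = £851.0738
Total = £4,525.2541

£4,525.25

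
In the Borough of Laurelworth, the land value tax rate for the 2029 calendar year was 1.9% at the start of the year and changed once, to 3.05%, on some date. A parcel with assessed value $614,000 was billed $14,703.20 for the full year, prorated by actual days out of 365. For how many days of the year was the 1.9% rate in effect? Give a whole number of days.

Let d = days at the first rate; then 365 − d days at the second rate.
$614,000 × [1.9%·d + 3.05%·(365−d)] / 365 = $14,703.20
Solving gives d = 208, so the new rate took effect on July 28, 2029.

208 days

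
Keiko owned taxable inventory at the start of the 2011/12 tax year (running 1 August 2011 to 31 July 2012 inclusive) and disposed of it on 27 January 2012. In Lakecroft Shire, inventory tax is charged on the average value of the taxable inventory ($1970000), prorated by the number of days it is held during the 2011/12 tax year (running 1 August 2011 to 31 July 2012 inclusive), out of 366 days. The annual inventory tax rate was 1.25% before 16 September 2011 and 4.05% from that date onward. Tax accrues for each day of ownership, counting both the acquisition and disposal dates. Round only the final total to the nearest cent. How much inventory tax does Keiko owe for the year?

$32305.85

1 August – 15 September 2011: 46 days at 1.25% → $1970000 × 1.25% × 46/366 = $3094.9454
16 September 2011 – 27 January 2012: 134 days at 4.05% → $1970000 × 4.05% × 134/366 = $29210.9016
Total = $32305.8470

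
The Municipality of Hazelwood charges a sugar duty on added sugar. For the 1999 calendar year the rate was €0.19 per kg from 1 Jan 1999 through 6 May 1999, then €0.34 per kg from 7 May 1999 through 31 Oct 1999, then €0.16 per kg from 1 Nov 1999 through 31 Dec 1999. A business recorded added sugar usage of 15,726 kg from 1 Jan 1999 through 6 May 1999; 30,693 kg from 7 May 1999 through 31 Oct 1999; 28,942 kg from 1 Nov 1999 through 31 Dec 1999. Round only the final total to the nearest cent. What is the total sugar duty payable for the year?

€18054.28

1 Jan – 6 May 1999: 15,726 kg at €0.19/kg → €2987.94
7 May – 31 Oct 1999: 30,693 kg at €0.34/kg → €10435.62
1 Nov – 31 Dec 1999: 28,942 kg at €0.16/kg → €4630.72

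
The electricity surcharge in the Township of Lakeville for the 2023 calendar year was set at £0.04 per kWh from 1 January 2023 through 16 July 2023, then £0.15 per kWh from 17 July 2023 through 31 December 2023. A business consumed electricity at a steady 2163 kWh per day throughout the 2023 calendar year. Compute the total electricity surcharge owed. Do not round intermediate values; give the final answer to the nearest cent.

1 January – 16 July 2023: 197 days × 2163 kWh/day = 426,111 kWh at £0.04/kWh → £17,044.44
17 July – 31 December 2023: 168 days × 2163 kWh/day = 363,384 kWh at £0.15/kWh → £54,507.60

£71,552.04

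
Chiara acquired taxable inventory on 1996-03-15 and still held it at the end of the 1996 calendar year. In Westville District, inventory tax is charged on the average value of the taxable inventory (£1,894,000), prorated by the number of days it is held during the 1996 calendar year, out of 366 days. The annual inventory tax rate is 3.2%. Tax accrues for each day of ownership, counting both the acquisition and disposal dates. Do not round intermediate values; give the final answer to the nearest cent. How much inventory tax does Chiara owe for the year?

£48,353.92

Days held (1996-03-15 to 1996-12-31): 292 out of 366
Tax = £1,894,000 × 3.2% × 292/366 = £48,353.9235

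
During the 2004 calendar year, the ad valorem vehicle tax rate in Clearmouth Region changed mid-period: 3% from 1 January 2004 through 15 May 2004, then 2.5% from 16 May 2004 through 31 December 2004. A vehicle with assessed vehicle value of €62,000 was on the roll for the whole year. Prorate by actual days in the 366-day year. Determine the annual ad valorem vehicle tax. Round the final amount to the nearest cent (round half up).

€1,665.19

1 January – 15 May 2004: 136 days at 3% → €62,000 × 3% × 136/366 = €691.1475
16 May – 31 December 2004: 230 days at 2.5% → €62,000 × 2.5% × 230/366 = €974.0437
Total = €1,665.1913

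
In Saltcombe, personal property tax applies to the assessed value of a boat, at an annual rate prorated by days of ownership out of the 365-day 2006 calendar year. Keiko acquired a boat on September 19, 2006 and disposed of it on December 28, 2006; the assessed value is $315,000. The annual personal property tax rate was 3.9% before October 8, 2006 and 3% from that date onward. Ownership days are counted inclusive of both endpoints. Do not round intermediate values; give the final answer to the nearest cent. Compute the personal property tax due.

$2,762.51

September 19 – October 7, 2006: 19 days at 3.9% → $315,000 × 3.9% × 19/365 = $639.4932
October 8 – December 28, 2006: 82 days at 3% → $315,000 × 3% × 82/365 = $2,123.0137
Total = $2,762.5068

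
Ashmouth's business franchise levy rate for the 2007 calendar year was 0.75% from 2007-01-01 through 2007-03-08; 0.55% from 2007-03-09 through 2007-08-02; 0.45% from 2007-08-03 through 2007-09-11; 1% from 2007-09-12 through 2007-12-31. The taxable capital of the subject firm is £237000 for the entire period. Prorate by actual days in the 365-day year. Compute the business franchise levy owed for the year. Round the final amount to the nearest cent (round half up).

£1688.87

2007-01-01 to 2007-03-08: 67 days at 0.75% → £237000 × 0.75% × 67/365 = £326.2808
2007-03-09 to 2007-08-02: 147 days at 0.55% → £237000 × 0.55% × 147/365 = £524.9712
2007-08-03 to 2007-09-11: 40 days at 0.45% → £237000 × 0.45% × 40/365 = £116.8767
2007-09-12 to 2007-12-31: 111 days at 1% → £237000 × 1% × 111/365 = £720.7397
Total = £1688.8685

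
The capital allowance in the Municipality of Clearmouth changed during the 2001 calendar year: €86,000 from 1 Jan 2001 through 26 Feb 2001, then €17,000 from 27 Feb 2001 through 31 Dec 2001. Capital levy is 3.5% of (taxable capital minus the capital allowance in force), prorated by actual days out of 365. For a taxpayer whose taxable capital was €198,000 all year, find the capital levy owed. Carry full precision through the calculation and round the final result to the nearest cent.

1 Jan – 26 Feb 2001: 57 days, exemption €86,000 → (€198,000 − €86,000) × 3.5% × 57/365 = €612.1644
27 Feb – 31 Dec 2001: 308 days, exemption €17,000 → (€198,000 − €17,000) × 3.5% × 308/365 = €5,345.6986
Total = €5,957.8630

€5,957.86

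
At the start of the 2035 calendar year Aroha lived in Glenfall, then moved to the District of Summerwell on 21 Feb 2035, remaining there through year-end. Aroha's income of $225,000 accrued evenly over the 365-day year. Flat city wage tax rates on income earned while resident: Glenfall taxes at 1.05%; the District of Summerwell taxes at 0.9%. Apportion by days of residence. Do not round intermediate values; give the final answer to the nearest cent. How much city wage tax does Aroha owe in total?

$2,072.16

Glenfall, 1 Jan – 20 Feb 2035: 51 days → $225,000 × 1.05% × 51/365 = $330.1027
The District of Summerwell, 21 Feb – 31 Dec 2035: 314 days → $225,000 × 0.9% × 314/365 = $1,742.0548
Total = $2,072.1575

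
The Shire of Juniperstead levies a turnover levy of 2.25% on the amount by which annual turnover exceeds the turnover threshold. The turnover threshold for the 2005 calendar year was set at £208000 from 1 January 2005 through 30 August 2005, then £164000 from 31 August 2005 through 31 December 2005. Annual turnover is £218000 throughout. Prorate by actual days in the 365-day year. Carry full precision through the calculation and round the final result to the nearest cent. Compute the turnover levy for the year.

1 January – 30 August 2005: 242 days, exemption £208000 → (£218000 − £208000) × 2.25% × 242/365 = £149.1781
31 August – 31 December 2005: 123 days, exemption £164000 → (£218000 − £164000) × 2.25% × 123/365 = £409.4384
Total = £558.6164

£558.62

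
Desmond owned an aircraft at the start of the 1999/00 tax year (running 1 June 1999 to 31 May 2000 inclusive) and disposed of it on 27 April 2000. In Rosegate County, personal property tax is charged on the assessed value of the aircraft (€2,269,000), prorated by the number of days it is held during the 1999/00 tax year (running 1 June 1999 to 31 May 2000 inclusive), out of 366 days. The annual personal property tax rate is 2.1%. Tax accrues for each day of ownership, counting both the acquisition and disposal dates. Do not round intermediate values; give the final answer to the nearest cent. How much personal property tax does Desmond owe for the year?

€43,222.59

Days held (1 June 1999 – 27 April 2000): 332 out of 366
Tax = €2,269,000 × 2.1% × 332/366 = €43,222.5902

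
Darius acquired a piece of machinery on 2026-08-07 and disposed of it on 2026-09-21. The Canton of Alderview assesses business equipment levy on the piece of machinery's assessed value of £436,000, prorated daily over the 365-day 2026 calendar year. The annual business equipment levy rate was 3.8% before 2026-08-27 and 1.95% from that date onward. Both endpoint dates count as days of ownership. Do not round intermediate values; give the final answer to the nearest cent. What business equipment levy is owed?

£1,513.46

2026-08-07 to 2026-08-26: 20 days at 3.8% → £436,000 × 3.8% × 20/365 = £907.8356
2026-08-27 to 2026-09-21: 26 days at 1.95% → £436,000 × 1.95% × 26/365 = £605.6219
Total = £1,513.4575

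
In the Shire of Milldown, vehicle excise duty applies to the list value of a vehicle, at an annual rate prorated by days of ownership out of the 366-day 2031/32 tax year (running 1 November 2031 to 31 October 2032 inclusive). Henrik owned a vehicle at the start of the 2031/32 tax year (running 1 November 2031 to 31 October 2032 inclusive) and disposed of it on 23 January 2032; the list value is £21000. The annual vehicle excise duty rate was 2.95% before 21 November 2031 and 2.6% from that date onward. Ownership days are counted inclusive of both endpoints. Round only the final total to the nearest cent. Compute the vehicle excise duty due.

£129.33

1 November – 20 November 2031: 20 days at 2.95% → £21000 × 2.95% × 20/366 = £33.8525
21 November 2031 – 23 January 2032: 64 days at 2.6% → £21000 × 2.6% × 64/366 = £95.4754
Total = £129.3279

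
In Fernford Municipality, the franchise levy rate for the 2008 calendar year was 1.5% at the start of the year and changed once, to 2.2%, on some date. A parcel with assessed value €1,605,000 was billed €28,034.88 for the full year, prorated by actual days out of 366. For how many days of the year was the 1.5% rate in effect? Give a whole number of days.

Let d = days at the first rate; then 366 − d days at the second rate.
€1,605,000 × [1.5%·d + 2.2%·(366−d)] / 366 = €28,034.88
Solving gives d = 237, so the new rate took effect on August 25, 2008.

237 days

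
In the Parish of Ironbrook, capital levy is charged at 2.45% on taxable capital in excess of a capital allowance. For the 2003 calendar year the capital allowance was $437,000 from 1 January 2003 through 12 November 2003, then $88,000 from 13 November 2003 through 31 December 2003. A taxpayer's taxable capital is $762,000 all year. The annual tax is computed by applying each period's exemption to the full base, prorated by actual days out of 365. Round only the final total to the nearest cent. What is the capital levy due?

1 January – 12 November 2003: 316 days, exemption $437,000 → ($762,000 − $437,000) × 2.45% × 316/365 = $6,893.5616
13 November – 31 December 2003: 49 days, exemption $88,000 → ($762,000 − $88,000) × 2.45% × 49/365 = $2,216.8137
Total = $9,110.3753

$9,110.38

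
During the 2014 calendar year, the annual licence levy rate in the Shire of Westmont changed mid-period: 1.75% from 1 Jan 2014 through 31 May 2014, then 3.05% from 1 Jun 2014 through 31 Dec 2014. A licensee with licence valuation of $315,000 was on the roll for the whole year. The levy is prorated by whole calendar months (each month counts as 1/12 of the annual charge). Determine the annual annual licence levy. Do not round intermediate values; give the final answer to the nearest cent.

$7,901.25

1 Jan – 31 May 2014: 5 months at 1.75% → $315,000 × 1.75% × 5/12 = $2,296.8750
1 Jun – 31 Dec 2014: 7 months at 3.05% → $315,000 × 3.05% × 7/12 = $5,604.3750
Total = $7,901.2500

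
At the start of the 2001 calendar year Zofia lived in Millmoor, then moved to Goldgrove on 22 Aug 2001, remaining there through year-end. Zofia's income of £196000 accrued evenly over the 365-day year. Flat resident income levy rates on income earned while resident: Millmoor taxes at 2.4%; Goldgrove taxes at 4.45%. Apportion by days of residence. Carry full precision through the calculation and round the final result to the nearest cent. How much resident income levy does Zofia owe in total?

Millmoor, 1 Jan – 21 Aug 2001: 233 days → £196000 × 2.4% × 233/365 = £3002.8274
Goldgrove, 22 Aug – 31 Dec 2001: 132 days → £196000 × 4.45% × 132/365 = £3154.2575
Total = £6157.0849

£6157.08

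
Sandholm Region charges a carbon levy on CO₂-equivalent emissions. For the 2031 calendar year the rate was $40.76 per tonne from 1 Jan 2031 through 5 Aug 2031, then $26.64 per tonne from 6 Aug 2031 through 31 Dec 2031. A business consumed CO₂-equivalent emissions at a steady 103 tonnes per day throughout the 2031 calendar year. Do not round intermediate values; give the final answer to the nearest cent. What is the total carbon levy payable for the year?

1 Jan – 5 Aug 2031: 217 days × 103 tonnes/day = 22,351 tonnes at $40.76/tonne → $911,026.76
6 Aug – 31 Dec 2031: 148 days × 103 tonnes/day = 15,244 tonnes at $26.64/tonne → $406,100.16

$1,317,126.92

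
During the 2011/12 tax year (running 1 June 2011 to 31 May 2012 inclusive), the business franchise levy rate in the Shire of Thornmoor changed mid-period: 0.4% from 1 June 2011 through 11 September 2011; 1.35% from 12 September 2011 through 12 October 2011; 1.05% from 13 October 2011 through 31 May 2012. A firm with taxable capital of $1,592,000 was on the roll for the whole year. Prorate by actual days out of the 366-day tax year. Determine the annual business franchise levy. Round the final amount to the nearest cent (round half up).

$14,208.38

1 June – 11 September 2011: 103 days at 0.4% → $1,592,000 × 0.4% × 103/366 = $1,792.0874
12 September – 12 October 2011: 31 days at 1.35% → $1,592,000 × 1.35% × 31/366 = $1,820.3607
13 October 2011 – 31 May 2012: 232 days at 1.05% → $1,592,000 × 1.05% × 232/366 = $10,595.9344
Total = $14,208.3825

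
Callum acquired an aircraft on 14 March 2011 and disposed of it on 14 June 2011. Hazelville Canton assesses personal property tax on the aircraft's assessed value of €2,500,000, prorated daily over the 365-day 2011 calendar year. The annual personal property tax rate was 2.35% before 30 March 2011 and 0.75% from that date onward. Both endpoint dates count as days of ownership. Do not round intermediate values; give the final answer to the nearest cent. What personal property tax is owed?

€6,530.82

14 March – 29 March 2011: 16 days at 2.35% → €2,500,000 × 2.35% × 16/365 = €2,575.3425
30 March – 14 June 2011: 77 days at 0.75% → €2,500,000 × 0.75% × 77/365 = €3,955.4795
Total = €6,530.8219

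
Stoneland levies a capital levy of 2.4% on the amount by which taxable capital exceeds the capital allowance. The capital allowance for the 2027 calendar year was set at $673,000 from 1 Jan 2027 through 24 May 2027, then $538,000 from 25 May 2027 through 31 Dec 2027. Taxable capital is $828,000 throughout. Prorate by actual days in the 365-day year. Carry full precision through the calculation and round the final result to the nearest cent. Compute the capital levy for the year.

$5,681.75

1 Jan – 24 May 2027: 144 days, exemption $673,000 → ($828,000 − $673,000) × 2.4% × 144/365 = $1,467.6164
25 May – 31 Dec 2027: 221 days, exemption $538,000 → ($828,000 − $538,000) × 2.4% × 221/365 = $4,214.1370
Total = $5,681.7534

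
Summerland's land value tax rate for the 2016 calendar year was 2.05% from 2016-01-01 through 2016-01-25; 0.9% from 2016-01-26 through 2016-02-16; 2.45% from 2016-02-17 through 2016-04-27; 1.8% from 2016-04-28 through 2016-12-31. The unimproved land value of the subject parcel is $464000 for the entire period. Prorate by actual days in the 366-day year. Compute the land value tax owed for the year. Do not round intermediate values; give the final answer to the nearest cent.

$8765.29

2016-01-01 to 2016-01-25: 25 days at 2.05% → $464000 × 2.05% × 25/366 = $649.7268
2016-01-26 to 2016-02-16: 22 days at 0.9% → $464000 × 0.9% × 22/366 = $251.0164
2016-02-17 to 2016-04-27: 71 days at 2.45% → $464000 × 2.45% × 71/366 = $2205.2678
2016-04-28 to 2016-12-31: 248 days at 1.8% → $464000 × 1.8% × 248/366 = $5659.2787
Total = $8765.2896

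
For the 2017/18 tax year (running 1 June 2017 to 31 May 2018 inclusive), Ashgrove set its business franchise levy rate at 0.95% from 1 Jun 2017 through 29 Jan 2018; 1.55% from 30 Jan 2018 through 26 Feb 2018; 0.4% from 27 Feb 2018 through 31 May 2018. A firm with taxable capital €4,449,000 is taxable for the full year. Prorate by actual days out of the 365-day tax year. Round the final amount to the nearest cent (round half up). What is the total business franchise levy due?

€38,011.52

1 Jun 2017 – 29 Jan 2018: 243 days at 0.95% → €4,449,000 × 0.95% × 243/365 = €28,138.4014
30 Jan – 26 Feb 2018: 28 days at 1.55% → €4,449,000 × 1.55% × 28/365 = €5,290.0438
27 Feb – 31 May 2018: 94 days at 0.4% → €4,449,000 × 0.4% × 94/365 = €4,583.0795
Total = €38,011.5247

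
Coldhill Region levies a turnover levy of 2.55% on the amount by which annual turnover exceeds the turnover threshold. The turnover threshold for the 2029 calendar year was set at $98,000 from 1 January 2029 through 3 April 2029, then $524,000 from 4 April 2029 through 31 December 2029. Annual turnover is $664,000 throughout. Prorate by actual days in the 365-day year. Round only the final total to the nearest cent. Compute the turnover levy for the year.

$6,337.83

1 January – 3 April 2029: 93 days, exemption $98,000 → ($664,000 − $98,000) × 2.55% × 93/365 = $3,677.4493
4 April – 31 December 2029: 272 days, exemption $524,000 → ($664,000 − $524,000) × 2.55% × 272/365 = $2,660.3836
Total = $6,337.8329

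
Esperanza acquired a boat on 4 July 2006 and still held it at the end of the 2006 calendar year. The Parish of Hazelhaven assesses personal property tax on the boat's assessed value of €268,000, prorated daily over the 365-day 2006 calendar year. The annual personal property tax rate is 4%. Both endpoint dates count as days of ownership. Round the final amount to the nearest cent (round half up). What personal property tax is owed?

Days held (4 July – 31 December 2006): 181 out of 365
Tax = €268,000 × 4% × 181/365 = €5,315.9452

€5,315.95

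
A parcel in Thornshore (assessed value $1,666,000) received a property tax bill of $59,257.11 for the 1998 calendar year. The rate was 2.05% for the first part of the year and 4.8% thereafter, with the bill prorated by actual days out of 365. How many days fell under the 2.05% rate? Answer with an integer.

165 days

Let d = days at the first rate; then 365 − d days at the second rate.
$1,666,000 × [2.05%·d + 4.8%·(365−d)] / 365 = $59,257.11
Solving gives d = 165, so the new rate took effect on 15 Jun 1998.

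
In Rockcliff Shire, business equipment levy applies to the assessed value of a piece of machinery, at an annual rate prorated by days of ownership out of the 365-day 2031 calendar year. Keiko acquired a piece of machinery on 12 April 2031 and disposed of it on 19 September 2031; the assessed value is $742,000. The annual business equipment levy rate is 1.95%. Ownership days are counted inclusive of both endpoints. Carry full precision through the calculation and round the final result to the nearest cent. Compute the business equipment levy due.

Days held (12 April – 19 September 2031): 161 out of 365
Tax = $742,000 × 1.95% × 161/365 = $6,382.2164

$6,382.22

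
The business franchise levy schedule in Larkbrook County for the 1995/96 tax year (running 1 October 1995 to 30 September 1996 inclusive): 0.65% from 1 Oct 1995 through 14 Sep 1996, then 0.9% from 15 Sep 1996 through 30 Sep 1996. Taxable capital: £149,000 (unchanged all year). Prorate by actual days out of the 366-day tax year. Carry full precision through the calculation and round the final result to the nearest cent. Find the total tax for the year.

£984.78

1 Oct 1995 – 14 Sep 1996: 350 days at 0.65% → £149,000 × 0.65% × 350/366 = £926.1612
15 Sep – 30 Sep 1996: 16 days at 0.9% → £149,000 × 0.9% × 16/366 = £58.6230
Total = £984.7842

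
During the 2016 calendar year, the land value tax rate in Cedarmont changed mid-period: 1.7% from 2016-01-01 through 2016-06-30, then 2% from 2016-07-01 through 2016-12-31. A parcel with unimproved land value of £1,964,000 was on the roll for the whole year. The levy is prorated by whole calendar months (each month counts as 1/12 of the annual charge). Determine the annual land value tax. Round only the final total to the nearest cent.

2016-01-01 to 2016-06-30: 6 months at 1.7% → £1,964,000 × 1.7% × 6/12 = £16,694.0000
2016-07-01 to 2016-12-31: 6 months at 2% → £1,964,000 × 2% × 6/12 = £19,640.0000
Total = £36,334.0000

£36,334.00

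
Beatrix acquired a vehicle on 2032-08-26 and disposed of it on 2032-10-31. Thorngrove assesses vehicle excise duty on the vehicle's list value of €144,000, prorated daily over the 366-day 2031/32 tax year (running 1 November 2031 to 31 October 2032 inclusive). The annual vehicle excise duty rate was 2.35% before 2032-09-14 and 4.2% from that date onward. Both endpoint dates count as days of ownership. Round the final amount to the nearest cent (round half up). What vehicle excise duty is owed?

€968.85

2032-08-26 to 2032-09-13: 19 days at 2.35% → €144,000 × 2.35% × 19/366 = €175.6721
2032-09-14 to 2032-10-31: 48 days at 4.2% → €144,000 × 4.2% × 48/366 = €793.1803
Total = €968.8525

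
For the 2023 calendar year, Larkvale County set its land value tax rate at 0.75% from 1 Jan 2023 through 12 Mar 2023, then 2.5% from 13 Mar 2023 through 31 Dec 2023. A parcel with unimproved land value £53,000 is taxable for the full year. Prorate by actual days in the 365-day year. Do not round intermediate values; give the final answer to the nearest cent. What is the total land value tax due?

£1,144.58

1 Jan – 12 Mar 2023: 71 days at 0.75% → £53,000 × 0.75% × 71/365 = £77.3219
13 Mar – 31 Dec 2023: 294 days at 2.5% → £53,000 × 2.5% × 294/365 = £1,067.2603
Total = £1,144.5822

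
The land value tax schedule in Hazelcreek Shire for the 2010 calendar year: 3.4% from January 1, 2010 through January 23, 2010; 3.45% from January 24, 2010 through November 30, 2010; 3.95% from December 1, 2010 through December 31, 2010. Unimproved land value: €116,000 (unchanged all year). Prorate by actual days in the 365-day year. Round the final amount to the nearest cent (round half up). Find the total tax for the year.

January 1 – January 23, 2010: 23 days at 3.4% → €116,000 × 3.4% × 23/365 = €248.5260
January 24 – November 30, 2010: 311 days at 3.45% → €116,000 × 3.45% × 311/365 = €3,409.9233
December 1 – December 31, 2010: 31 days at 3.95% → €116,000 × 3.95% × 31/365 = €389.1562
Total = €4,047.6055

€4,047.61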